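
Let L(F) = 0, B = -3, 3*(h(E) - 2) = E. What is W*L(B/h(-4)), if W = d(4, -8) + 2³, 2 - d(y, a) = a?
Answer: 0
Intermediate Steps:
d(y, a) = 2 - a
h(E) = 2 + E/3
W = 18 (W = (2 - 1*(-8)) + 2³ = (2 + 8) + 8 = 10 + 8 = 18)
W*L(B/h(-4)) = 18*0 = 0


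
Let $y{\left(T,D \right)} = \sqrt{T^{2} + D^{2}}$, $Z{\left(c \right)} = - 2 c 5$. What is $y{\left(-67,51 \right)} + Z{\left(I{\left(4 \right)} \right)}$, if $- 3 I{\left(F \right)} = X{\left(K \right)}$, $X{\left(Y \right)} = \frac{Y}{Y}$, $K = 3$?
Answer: $\frac{10}{3} + \sqrt{7090} \approx 87.536$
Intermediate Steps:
$X{\left(Y \right)} = 1$
$I{\left(F \right)} = - \frac{1}{3}$ ($I{\left(F \right)} = \left(- \frac{1}{3}\right) 1 = - \frac{1}{3}$)
$Z{\left(c \right)} = - 10 c$
$y{\left(T,D \right)} = \sqrt{D^{2} + T^{2}}$
$y{\left(-67,51 \right)} + Z{\left(I{\left(4 \right)} \right)} = \sqrt{51^{2} + \left(-67\right)^{2}} - - \frac{10}{3} = \sqrt{2601 + 4489} + \frac{10}{3} = \sqrt{7090} + \frac{10}{3} = \frac{10}{3} + \sqrt{7090}$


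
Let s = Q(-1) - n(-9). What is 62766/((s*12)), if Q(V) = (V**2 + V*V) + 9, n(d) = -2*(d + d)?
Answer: -10461/50 ≈ -209.22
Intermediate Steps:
n(d) = -4*d
Q(V) = 9 + 2*V**2 (Q(V) = (V**2 + V**2) + 9 = 2*V**2 + 9 = 9 + 2*V**2)
s = -25 (s = (9 + 2*(-1)**2) - (-4)*(-9) = (9 + 2*1) - 1*36 = (9 + 2) - 36 = 11 - 36 = -25)
62766/((s*12)) = 62766/((-25*12)) = 62766/(-300) = 62766*(-1/300) = -10461/50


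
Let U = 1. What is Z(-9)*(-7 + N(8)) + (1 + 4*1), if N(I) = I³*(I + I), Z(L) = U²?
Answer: 8190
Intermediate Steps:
Z(L) = 1 (Z(L) = 1² = 1)
N(I) = 2*I⁴ (N(I) = I³*(2*I) = 2*I⁴)
Z(-9)*(-7 + N(8)) + (1 + 4*1) = 1*(-7 + 2*8⁴) + (1 + 4*1) = 1*(-7 + 2*4096) + (1 + 4) = 1*(-7 + 8192) + 5 = 1*8185 + 5 = 8185 + 5 = 8190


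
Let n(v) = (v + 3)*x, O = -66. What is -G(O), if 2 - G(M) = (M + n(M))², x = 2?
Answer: 36862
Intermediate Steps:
n(v) = 6 + 2*v (n(v) = (v + 3)*2 = (3 + v)*2 = 6 + 2*v)
G(M) = 2 - (6 + 3*M)² (G(M) = 2 - (M + (6 + 2*M))² = 2 - (6 + 3*M)²)
-G(O) = -(2 - 9*(2 - 66)²) = -(2 - 9*(-64)²) = -(2 - 9*4096) = -(2 - 36864) = -1*(-36862) = 36862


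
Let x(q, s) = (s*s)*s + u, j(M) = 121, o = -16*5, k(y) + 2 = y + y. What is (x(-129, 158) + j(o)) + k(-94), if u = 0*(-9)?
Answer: 3944243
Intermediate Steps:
k(y) = -2 + 2*y (k(y) = -2 + (y + y) = -2 + 2*y)
u = 0
o = -80
x(q, s) = s³ (x(q, s) = (s*s)*s + 0 = s²*s + 0 = s³ + 0 = s³)
(x(-129, 158) + j(o)) + k(-94) = (158³ + 121) + (-2 + 2*(-94)) = (3944312 + 121) + (-2 - 188) = 3944433 - 190 = 3944243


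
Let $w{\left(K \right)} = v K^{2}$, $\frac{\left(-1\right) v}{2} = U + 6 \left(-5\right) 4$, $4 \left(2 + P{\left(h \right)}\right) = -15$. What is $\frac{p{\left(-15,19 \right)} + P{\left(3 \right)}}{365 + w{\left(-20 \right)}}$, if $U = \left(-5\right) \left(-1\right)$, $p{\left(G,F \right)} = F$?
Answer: $\frac{53}{369460} \approx 0.00014345$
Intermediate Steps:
$U = 5$
$P{\left(h \right)} = - \frac{23}{4}$ ($P{\left(h \right)} = -2 + \frac{1}{4} \left(-15\right) = -2 - \frac{15}{4} = - \frac{23}{4}$)
$v = 230$ ($v = - 2 \left(5 + 6 \left(-5\right) 4\right) = - 2 \left(5 - 120\right) = \left(-2\right) \left(-115\right) = 230$)
$w{\left(K \right)} = 230 K^{2}$
$\frac{p{\left(-15,19 \right)} + P{\left(3 \right)}}{365 + w{\left(-20 \right)}} = \frac{19 - \frac{23}{4}}{365 + 230 \left(-20\right)^{2}} = \frac{53}{4 \left(365 + 230 \cdot 400\right)} = \frac{53}{4 \left(365 + 92000\right)} = \frac{53}{4 \cdot 92365} = \frac{53}{4} \cdot \frac{1}{92365} = \frac{53}{369460}$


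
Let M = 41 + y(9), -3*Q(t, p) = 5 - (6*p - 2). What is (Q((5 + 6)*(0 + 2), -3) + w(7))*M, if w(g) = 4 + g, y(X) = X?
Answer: 400/3 ≈ 133.33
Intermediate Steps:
Q(t, p) = -7/3 + 2*p (Q(t, p) = -(5 - (6*p - 2))/3 = -(5 - (-2 + 6*p))/3 = -(5 + (2 - 6*p))/3 = -(7 - 6*p)/3 = -7/3 + 2*p)
M = 50 (M = 41 + 9 = 50)
(Q((5 + 6)*(0 + 2), -3) + w(7))*M = ((-7/3 + 2*(-3)) + (4 + 7))*50 = ((-7/3 - 6) + 11)*50 = (-25/3 + 11)*50 = (8/3)*50 = 400/3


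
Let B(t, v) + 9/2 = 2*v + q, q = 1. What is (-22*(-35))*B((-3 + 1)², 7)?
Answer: 8085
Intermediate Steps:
B(t, v) = -7/2 + 2*v (B(t, v) = -9/2 + (2*v + 1) = -9/2 + (1 + 2*v) = -7/2 + 2*v)
(-22*(-35))*B((-3 + 1)², 7) = (-22*(-35))*(-7/2 + 2*7) = 770*(-7/2 + 14) = 770*(21/2) = 8085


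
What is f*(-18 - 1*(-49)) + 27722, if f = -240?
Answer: 20282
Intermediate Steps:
f*(-18 - 1*(-49)) + 27722 = -240*(-18 - 1*(-49)) + 27722 = -240*(-18 + 49) + 27722 = -240*31 + 27722 = -7440 + 27722 = 20282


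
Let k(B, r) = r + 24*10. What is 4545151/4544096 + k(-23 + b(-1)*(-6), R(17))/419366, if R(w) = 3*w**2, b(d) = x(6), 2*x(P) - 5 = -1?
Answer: 4528701679/4515733088 ≈ 1.0029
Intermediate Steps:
x(P) = 2 (x(P) = 5/2 + (1/2)*(-1) = 5/2 - 1/2 = 2)
b(d) = 2
k(B, r) = 240 + r (k(B, r) = r + 240 = 240 + r)
4545151/4544096 + k(-23 + b(-1)*(-6), R(17))/419366 = 4545151/4544096 + (240 + 3*17**2)/419366 = 4545151*(1/4544096) + (240 + 3*289)*(1/419366) = 21541/21536 + (240 + 867)*(1/419366) = 21541/21536 + 1107*(1/419366) = 21541/21536 + 1107/419366 = 4528701679/4515733088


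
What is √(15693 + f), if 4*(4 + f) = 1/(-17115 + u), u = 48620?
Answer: √62289410740405/63010 ≈ 125.26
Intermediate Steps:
f = -504079/126020 (f = -4 + 1/(4*(-17115 + 48620)) = -4 + (¼)/31505 = -4 + (¼)*(1/31505) = -4 + 1/126020 = -504079/126020 ≈ -4.0000)
√(15693 + f) = √(15693 - 504079/126020) = √(1977127781/126020) = √62289410740405/63010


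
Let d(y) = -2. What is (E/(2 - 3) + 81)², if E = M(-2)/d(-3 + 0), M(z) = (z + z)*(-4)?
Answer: 7921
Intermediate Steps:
M(z) = -8*z (M(z) = (2*z)*(-4) = -8*z)
E = -8 (E = -8*(-2)/(-2) = 16*(-½) = -8)
(E/(2 - 3) + 81)² = (-8/(2 - 3) + 81)² = (-8/(-1) + 81)² = (-8*(-1) + 81)² = (8 + 81)² = 89² = 7921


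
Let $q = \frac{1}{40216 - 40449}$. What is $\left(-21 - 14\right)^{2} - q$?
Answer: $\frac{285426}{233} \approx 1225.0$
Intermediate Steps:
$q = - \frac{1}{233}$ ($q = \frac{1}{-233} = - \frac{1}{233} \approx -0.0042918$)
$\left(-21 - 14\right)^{2} - q = \left(-21 - 14\right)^{2} - - \frac{1}{233} = \left(-35\right)^{2} + \frac{1}{233} = 1225 + \frac{1}{233} = \frac{285426}{233}$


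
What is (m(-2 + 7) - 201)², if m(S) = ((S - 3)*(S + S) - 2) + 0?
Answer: 33489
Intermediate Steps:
m(S) = -2 + 2*S*(-3 + S) (m(S) = ((-3 + S)*(2*S) - 2) + 0 = (2*S*(-3 + S) - 2) + 0 = (-2 + 2*S*(-3 + S)) + 0 = -2 + 2*S*(-3 + S))
(m(-2 + 7) - 201)² = ((-2 - 6*(-2 + 7) + 2*(-2 + 7)²) - 201)² = ((-2 - 6*5 + 2*5²) - 201)² = ((-2 - 30 + 2*25) - 201)² = ((-2 - 30 + 50) - 201)² = (18 - 201)² = (-183)² = 33489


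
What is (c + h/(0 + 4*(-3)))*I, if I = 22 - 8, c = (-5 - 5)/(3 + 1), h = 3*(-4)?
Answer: -21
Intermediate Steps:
h = -12
c = -5/2 (c = -10/4 = -10*¼ = -5/2 ≈ -2.5000)
I = 14
(c + h/(0 + 4*(-3)))*I = (-5/2 - 12/(0 + 4*(-3)))*14 = (-5/2 - 12/(0 - 12))*14 = (-5/2 - 12/(-12))*14 = (-5/2 - 1/12*(-12))*14 = (-5/2 + 1)*14 = -3/2*14 = -21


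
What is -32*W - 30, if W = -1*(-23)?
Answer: -766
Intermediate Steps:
W = 23
-32*W - 30 = -32*23 - 30 = -736 - 30 = -766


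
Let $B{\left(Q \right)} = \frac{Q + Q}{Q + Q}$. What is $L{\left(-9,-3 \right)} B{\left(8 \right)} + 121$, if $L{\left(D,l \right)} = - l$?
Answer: $124$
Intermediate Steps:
$B{\left(Q \right)} = 1$ ($B{\left(Q \right)} = \frac{2 Q}{2 Q} = 2 Q \frac{1}{2 Q} = 1$)
$L{\left(-9,-3 \right)} B{\left(8 \right)} + 121 = \left(-1\right) \left(-3\right) 1 + 121 = 3 \cdot 1 + 121 = 3 + 121 = 124$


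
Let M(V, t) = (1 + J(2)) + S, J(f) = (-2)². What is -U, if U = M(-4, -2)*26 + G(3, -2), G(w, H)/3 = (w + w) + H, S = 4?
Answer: -246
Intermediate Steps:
J(f) = 4
G(w, H) = 3*H + 6*w (G(w, H) = 3*((w + w) + H) = 3*(2*w + H) = 3*(H + 2*w) = 3*H + 6*w)
M(V, t) = 9 (M(V, t) = (1 + 4) + 4 = 5 + 4 = 9)
U = 246 (U = 9*26 + (3*(-2) + 6*3) = 234 + (-6 + 18) = 234 + 12 = 246)
-U = -1*246 = -246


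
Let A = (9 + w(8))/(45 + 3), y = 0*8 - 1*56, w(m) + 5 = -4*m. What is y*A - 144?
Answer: -334/3 ≈ -111.33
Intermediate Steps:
w(m) = -5 - 4*m
y = -56 (y = 0 - 56 = -56)
A = -7/12 (A = (9 + (-5 - 4*8))/(45 + 3) = (9 + (-5 - 32))/48 = (9 - 37)*(1/48) = -28*1/48 = -7/12 ≈ -0.58333)
y*A - 144 = -56*(-7/12) - 144 = 98/3 - 144 = -334/3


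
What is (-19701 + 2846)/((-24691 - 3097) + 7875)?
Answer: 16855/19913 ≈ 0.84643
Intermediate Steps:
(-19701 + 2846)/((-24691 - 3097) + 7875) = -16855/(-27788 + 7875) = -16855/(-19913) = -16855*(-1/19913) = 16855/19913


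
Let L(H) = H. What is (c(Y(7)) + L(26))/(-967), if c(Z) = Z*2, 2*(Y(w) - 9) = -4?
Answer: -40/967 ≈ -0.041365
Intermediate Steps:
Y(w) = 7 (Y(w) = 9 + (1/2)*(-4) = 9 - 2 = 7)
c(Z) = 2*Z
(c(Y(7)) + L(26))/(-967) = (2*7 + 26)/(-967) = -(14 + 26)/967 = -1/967*40 = -40/967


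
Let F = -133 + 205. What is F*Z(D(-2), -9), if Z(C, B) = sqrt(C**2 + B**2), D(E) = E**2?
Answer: 72*sqrt(97) ≈ 709.12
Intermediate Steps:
F = 72
Z(C, B) = sqrt(B**2 + C**2)
F*Z(D(-2), -9) = 72*sqrt((-9)**2 + ((-2)**2)**2) = 72*sqrt(81 + 4**2) = 72*sqrt(81 + 16) = 72*sqrt(97)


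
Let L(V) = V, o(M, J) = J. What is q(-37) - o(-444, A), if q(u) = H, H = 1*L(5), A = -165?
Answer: 170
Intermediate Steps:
H = 5 (H = 1*5 = 5)
q(u) = 5
q(-37) - o(-444, A) = 5 - 1*(-165) = 5 + 165 = 170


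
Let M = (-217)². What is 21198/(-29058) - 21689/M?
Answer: -271405264/228052027 ≈ -1.1901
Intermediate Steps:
M = 47089
21198/(-29058) - 21689/M = 21198/(-29058) - 21689/47089 = 21198*(-1/29058) - 21689*1/47089 = -3533/4843 - 21689/47089 = -271405264/228052027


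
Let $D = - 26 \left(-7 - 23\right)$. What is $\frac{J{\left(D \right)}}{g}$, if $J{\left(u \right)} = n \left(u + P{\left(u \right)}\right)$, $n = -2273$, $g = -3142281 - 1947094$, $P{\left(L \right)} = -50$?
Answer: $\frac{331858}{1017875} \approx 0.32603$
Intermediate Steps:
$g = -5089375$ ($g = -3142281 - 1947094 = -5089375$)
$D = 780$ ($D = \left(-26\right) \left(-30\right) = 780$)
$J{\left(u \right)} = 113650 - 2273 u$ ($J{\left(u \right)} = - 2273 \left(u - 50\right) = - 2273 \left(-50 + u\right) = 113650 - 2273 u$)
$\frac{J{\left(D \right)}}{g} = \frac{113650 - 1772940}{-5089375} = \left(113650 - 1772940\right) \left(- \frac{1}{5089375}\right) = \left(-1659290\right) \left(- \frac{1}{5089375}\right) = \frac{331858}{1017875}$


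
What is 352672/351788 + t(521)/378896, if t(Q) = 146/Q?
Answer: 8702400328675/8680580676376 ≈ 1.0025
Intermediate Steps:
352672/351788 + t(521)/378896 = 352672/351788 + (146/521)/378896 = 352672*(1/351788) + (146*(1/521))*(1/378896) = 88168/87947 + (146/521)*(1/378896) = 88168/87947 + 73/98702408 = 8702400328675/8680580676376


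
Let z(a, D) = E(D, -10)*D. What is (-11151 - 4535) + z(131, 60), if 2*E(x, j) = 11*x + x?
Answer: 5914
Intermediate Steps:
E(x, j) = 6*x (E(x, j) = (11*x + x)/2 = (12*x)/2 = 6*x)
z(a, D) = 6*D² (z(a, D) = (6*D)*D = 6*D²)
(-11151 - 4535) + z(131, 60) = (-11151 - 4535) + 6*60² = -15686 + 6*3600 = -15686 + 21600 = 5914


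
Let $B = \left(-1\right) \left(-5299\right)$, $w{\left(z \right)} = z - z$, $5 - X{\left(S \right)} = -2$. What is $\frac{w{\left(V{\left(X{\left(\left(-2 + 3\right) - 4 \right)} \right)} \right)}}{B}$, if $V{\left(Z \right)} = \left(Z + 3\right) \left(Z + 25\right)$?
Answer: $0$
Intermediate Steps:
$X{\left(S \right)} = 7$ ($X{\left(S \right)} = 5 - -2 = 5 + 2 = 7$)
$V{\left(Z \right)} = \left(3 + Z\right) \left(25 + Z\right)$
$w{\left(z \right)} = 0$
$B = 5299$
$\frac{w{\left(V{\left(X{\left(\left(-2 + 3\right) - 4 \right)} \right)} \right)}}{B} = \frac{0}{5299} = 0 \cdot \frac{1}{5299} = 0$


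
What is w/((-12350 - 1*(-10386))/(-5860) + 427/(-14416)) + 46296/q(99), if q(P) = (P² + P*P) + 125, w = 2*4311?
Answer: 3592423903256856/127292432627 ≈ 28222.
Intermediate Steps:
w = 8622
q(P) = 125 + 2*P² (q(P) = (P² + P²) + 125 = 2*P² + 125 = 125 + 2*P²)
w/((-12350 - 1*(-10386))/(-5860) + 427/(-14416)) + 46296/q(99) = 8622/((-12350 - 1*(-10386))/(-5860) + 427/(-14416)) + 46296/(125 + 2*99²) = 8622/((-12350 + 10386)*(-1/5860) + 427*(-1/14416)) + 46296/(125 + 2*9801) = 8622/(-1964*(-1/5860) - 427/14416) + 46296/(125 + 19602) = 8622/(491/1465 - 427/14416) + 46296/19727 = 8622/(6452701/21119440) + 46296*(1/19727) = 8622*(21119440/6452701) + 46296/19727 = 182091811680/6452701 + 46296/19727 = 3592423903256856/127292432627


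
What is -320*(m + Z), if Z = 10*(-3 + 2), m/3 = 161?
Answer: -151360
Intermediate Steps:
m = 483 (m = 3*161 = 483)
Z = -10 (Z = 10*(-1) = -10)
-320*(m + Z) = -320*(483 - 10) = -320*473 = -151360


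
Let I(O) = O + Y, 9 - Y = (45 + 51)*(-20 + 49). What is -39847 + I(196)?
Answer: -42426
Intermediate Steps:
Y = -2775 (Y = 9 - (45 + 51)*(-20 + 49) = 9 - 96*29 = 9 - 1*2784 = 9 - 2784 = -2775)
I(O) = -2775 + O (I(O) = O - 2775 = -2775 + O)
-39847 + I(196) = -39847 + (-2775 + 196) = -39847 - 2579 = -42426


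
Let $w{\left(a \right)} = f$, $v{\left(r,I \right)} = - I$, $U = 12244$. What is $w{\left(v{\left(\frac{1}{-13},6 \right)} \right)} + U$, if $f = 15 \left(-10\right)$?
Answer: $12094$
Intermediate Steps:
$f = -150$
$w{\left(a \right)} = -150$
$w{\left(v{\left(\frac{1}{-13},6 \right)} \right)} + U = -150 + 12244 = 12094$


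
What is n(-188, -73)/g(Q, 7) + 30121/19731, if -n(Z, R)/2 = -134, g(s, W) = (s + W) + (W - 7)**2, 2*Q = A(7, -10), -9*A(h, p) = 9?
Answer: 10967389/256503 ≈ 42.757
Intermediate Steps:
A(h, p) = -1 (A(h, p) = -1/9*9 = -1)
Q = -1/2 (Q = (1/2)*(-1) = -1/2 ≈ -0.50000)
g(s, W) = W + s + (-7 + W)**2 (g(s, W) = (W + s) + (-7 + W)**2 = W + s + (-7 + W)**2)
n(Z, R) = 268 (n(Z, R) = -2*(-134) = 268)
n(-188, -73)/g(Q, 7) + 30121/19731 = 268/(7 - 1/2 + (-7 + 7)**2) + 30121/19731 = 268/(7 - 1/2 + 0**2) + 30121*(1/19731) = 268/(7 - 1/2 + 0) + 30121/19731 = 268/(13/2) + 30121/19731 = 268*(2/13) + 30121/19731 = 536/13 + 30121/19731 = 10967389/256503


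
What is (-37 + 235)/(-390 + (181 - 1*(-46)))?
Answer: -198/163 ≈ -1.2147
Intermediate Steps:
(-37 + 235)/(-390 + (181 - 1*(-46))) = 198/(-390 + (181 + 46)) = 198/(-390 + 227) = 198/(-163) = 198*(-1/163) = -198/163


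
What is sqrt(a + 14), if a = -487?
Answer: I*sqrt(473) ≈ 21.749*I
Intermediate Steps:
sqrt(a + 14) = sqrt(-487 + 14) = sqrt(-473) = I*sqrt(473)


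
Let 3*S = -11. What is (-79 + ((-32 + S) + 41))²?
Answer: 48841/9 ≈ 5426.8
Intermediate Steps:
S = -11/3 (S = (⅓)*(-11) = -11/3 ≈ -3.6667)
(-79 + ((-32 + S) + 41))² = (-79 + ((-32 - 11/3) + 41))² = (-79 + (-107/3 + 41))² = (-79 + 16/3)² = (-221/3)² = 48841/9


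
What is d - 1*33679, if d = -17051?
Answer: -50730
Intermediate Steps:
d - 1*33679 = -17051 - 1*33679 = -17051 - 33679 = -50730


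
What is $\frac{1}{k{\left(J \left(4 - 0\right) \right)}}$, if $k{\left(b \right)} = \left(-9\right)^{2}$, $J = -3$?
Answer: $\frac{1}{81} \approx 0.012346$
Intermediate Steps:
$k{\left(b \right)} = 81$
$\frac{1}{k{\left(J \left(4 - 0\right) \right)}} = \frac{1}{81}$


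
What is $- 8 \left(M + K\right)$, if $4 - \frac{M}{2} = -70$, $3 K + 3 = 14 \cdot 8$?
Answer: $- \frac{4424}{3} \approx -1474.7$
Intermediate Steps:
$K = \frac{109}{3}$ ($K = -1 + \frac{14 \cdot 8}{3} = -1 + \frac{1}{3} \cdot 112 = -1 + \frac{112}{3} = \frac{109}{3} \approx 36.333$)
$M = 148$ ($M = 8 - -140 = 8 + 140 = 148$)
$- 8 \left(M + K\right) = - 8 \left(148 + \frac{109}{3}\right) = \left(-8\right) \frac{553}{3} = - \frac{4424}{3}$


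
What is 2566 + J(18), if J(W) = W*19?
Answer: 2908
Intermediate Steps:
J(W) = 19*W
2566 + J(18) = 2566 + 19*18 = 2566 + 342 = 2908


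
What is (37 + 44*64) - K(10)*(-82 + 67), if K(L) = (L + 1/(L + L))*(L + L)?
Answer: 5868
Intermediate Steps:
K(L) = 2*L*(L + 1/(2*L)) (K(L) = (L + 1/(2*L))*(2*L) = 2*L*(L + 1/(2*L)))
(37 + 44*64) - K(10)*(-82 + 67) = (37 + 44*64) - (1 + 2*10²)*(-82 + 67) = (37 + 2816) - (1 + 2*100)*(-15) = 2853 - (1 + 200)*(-15) = 2853 - 201*(-15) = 2853 - 1*(-3015) = 2853 + 3015 = 5868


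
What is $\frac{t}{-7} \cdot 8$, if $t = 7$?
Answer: $-8$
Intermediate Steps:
$\frac{t}{-7} \cdot 8 = \frac{7}{-7} \cdot 8 = 7 \left(- \frac{1}{7}\right) 8 = \left(-1\right) 8 = -8$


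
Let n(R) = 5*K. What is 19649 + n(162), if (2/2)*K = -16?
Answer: 19569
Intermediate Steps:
K = -16
n(R) = -80 (n(R) = 5*(-16) = -80)
19649 + n(162) = 19649 - 80 = 19569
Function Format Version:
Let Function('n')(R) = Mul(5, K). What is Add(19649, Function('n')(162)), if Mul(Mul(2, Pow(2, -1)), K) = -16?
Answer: 19569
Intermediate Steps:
K = -16
Function('n')(R) = -80 (Function('n')(R) = Mul(5, -16) = -80)
Add(19649, Function('n')(162)) = Add(19649, -80) = 19569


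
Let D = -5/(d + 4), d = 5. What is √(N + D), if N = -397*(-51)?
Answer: √182218/3 ≈ 142.29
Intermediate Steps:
N = 20247
D = -5/9 (D = -5/(5 + 4) = -5/9 ≈ -0.55556)
√(N + D) = √(20247 - 5/9) = √(182218/9) = √182218/3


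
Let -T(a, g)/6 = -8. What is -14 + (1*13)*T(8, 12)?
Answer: 610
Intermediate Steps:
T(a, g) = 48 (T(a, g) = -6*(-8) = 48)
-14 + (1*13)*T(8, 12) = -14 + (1*13)*48 = -14 + 13*48 = -14 + 624 = 610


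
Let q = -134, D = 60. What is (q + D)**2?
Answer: 5476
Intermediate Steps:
(q + D)**2 = (-134 + 60)**2 = (-74)**2 = 5476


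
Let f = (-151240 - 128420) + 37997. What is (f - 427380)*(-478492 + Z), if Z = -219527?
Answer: 467004725817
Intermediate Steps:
f = -241663 (f = -279660 + 37997 = -241663)
(f - 427380)*(-478492 + Z) = (-241663 - 427380)*(-478492 - 219527) = -669043*(-698019) = 467004725817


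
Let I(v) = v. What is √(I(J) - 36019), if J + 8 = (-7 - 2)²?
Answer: 3*I*√3994 ≈ 189.59*I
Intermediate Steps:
J = 73 (J = -8 + (-7 - 2)² = -8 + (-9)² = -8 + 81 = 73)
√(I(J) - 36019) = √(73 - 36019) = √(-35946) = 3*I*√3994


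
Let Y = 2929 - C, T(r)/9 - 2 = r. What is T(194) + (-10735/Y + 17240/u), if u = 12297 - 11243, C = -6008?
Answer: 8379465031/4709799 ≈ 1779.2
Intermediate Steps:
T(r) = 18 + 9*r
Y = 8937 (Y = 2929 - 1*(-6008) = 2929 + 6008 = 8937)
u = 1054
T(194) + (-10735/Y + 17240/u) = (18 + 9*194) + (-10735/8937 + 17240/1054) = (18 + 1746) + (-10735*1/8937 + 17240*(1/1054)) = 1764 + (-10735/8937 + 8620/527) = 1764 + 71379595/4709799 = 8379465031/4709799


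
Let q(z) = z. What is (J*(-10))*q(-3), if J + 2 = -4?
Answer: -180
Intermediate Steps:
J = -6 (J = -2 - 4 = -6)
(J*(-10))*q(-3) = -6*(-10)*(-3) = 60*(-3) = -180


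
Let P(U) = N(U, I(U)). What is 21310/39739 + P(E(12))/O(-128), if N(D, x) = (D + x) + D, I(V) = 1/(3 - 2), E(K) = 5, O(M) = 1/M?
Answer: -55931202/39739 ≈ -1407.5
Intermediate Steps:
I(V) = 1 (I(V) = 1/1 = 1)
N(D, x) = x + 2*D
P(U) = 1 + 2*U
21310/39739 + P(E(12))/O(-128) = 21310/39739 + (1 + 2*5)/(1/(-128)) = 21310*(1/39739) + (1 + 10)/(-1/128) = 21310/39739 + 11*(-128) = 21310/39739 - 1408 = -55931202/39739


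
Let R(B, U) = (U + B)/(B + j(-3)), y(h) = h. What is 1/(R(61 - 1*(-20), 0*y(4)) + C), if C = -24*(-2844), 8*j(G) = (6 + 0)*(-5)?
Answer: 103/7030476 ≈ 1.4651e-5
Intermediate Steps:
j(G) = -15/4 (j(G) = ((6 + 0)*(-5))/8 = (6*(-5))/8 = (⅛)*(-30) = -15/4)
R(B, U) = (B + U)/(-15/4 + B) (R(B, U) = (U + B)/(B - 15/4) = (B + U)/(-15/4 + B))
C = 68256
1/(R(61 - 1*(-20), 0*y(4)) + C) = 1/(4*((61 - 1*(-20)) + 0*4)/(-15 + 4*(61 - 1*(-20))) + 68256) = 1/(4*((61 + 20) + 0)/(-15 + 4*(61 + 20)) + 68256) = 1/(4*(81 + 0)/(-15 + 4*81) + 68256) = 1/(4*81/(-15 + 324) + 68256) = 1/(4*81/309 + 68256) = 1/(4*(1/309)*81 + 68256) = 1/(108/103 + 68256) = 1/(7030476/103) = 103/7030476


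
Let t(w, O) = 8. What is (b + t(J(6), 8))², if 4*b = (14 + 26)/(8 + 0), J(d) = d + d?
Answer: 1369/16 ≈ 85.563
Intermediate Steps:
J(d) = 2*d
b = 5/4 (b = ((14 + 26)/(8 + 0))/4 = (40/8)/4 = (40*(⅛))/4 = (¼)*5 = 5/4 ≈ 1.2500)
(b + t(J(6), 8))² = (5/4 + 8)² = (37/4)² = 1369/16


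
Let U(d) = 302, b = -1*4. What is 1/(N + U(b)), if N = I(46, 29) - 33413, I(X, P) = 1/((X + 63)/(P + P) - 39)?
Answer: -2153/71288041 ≈ -3.0201e-5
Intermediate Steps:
b = -4
I(X, P) = 1/(-39 + (63 + X)/(2*P)) (I(X, P) = 1/((63 + X)/((2*P)) - 39) = 1/((63 + X)*(1/(2*P)) - 39) = 1/((63 + X)/(2*P) - 39) = 1/(-39 + (63 + X)/(2*P)))
N = -71938247/2153 (N = 2*29/(63 + 46 - 78*29) - 33413 = 2*29/(63 + 46 - 2262) - 33413 = 2*29/(-2153) - 33413 = 2*29*(-1/2153) - 33413 = -58/2153 - 33413 = -71938247/2153 ≈ -33413.)
1/(N + U(b)) = 1/(-71938247/2153 + 302) = 1/(-71288041/2153) = -2153/71288041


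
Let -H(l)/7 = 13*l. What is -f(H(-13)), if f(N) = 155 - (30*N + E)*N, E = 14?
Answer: 42001077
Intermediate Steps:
H(l) = -91*l
f(N) = 155 - N*(14 + 30*N) (f(N) = 155 - (30*N + 14)*N = 155 - (14 + 30*N)*N = 155 - N*(14 + 30*N))
-f(H(-13)) = -(155 - 30*(-91*(-13))² - (-1274)*(-13)) = -(155 - 30*1183² - 14*1183) = -(155 - 30*1399489 - 16562) = -(155 - 41984670 - 16562) = -1*(-42001077) = 42001077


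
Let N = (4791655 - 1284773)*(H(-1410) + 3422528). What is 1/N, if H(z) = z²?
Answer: 1/18974433941896 ≈ 5.2702e-14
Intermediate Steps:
N = 18974433941896 (N = (4791655 - 1284773)*((-1410)² + 3422528) = 3506882*(1988100 + 3422528) = 3506882*5410628 = 18974433941896)
1/N = 1/18974433941896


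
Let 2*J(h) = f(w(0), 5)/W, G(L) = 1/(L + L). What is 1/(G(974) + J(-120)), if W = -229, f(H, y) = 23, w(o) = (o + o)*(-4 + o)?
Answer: -446092/22173 ≈ -20.119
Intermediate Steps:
w(o) = 2*o*(-4 + o) (w(o) = (2*o)*(-4 + o) = 2*o*(-4 + o))
G(L) = 1/(2*L)
J(h) = -23/458 (J(h) = (23/(-229))/2 = (23*(-1/229))/2 = (½)*(-23/229) = -23/458)
1/(G(974) + J(-120)) = 1/((½)/974 - 23/458) = 1/((½)*(1/974) - 23/458) = 1/(1/1948 - 23/458) = 1/(-22173/446092) = -446092/22173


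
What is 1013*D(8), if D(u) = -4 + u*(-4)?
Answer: -36468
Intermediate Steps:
D(u) = -4 - 4*u
1013*D(8) = 1013*(-4 - 4*8) = 1013*(-4 - 32) = 1013*(-36) = -36468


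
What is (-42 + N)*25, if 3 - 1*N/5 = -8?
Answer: 325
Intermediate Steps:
N = 55 (N = 15 - 5*(-8) = 15 + 40 = 55)
(-42 + N)*25 = (-42 + 55)*25 = 13*25 = 325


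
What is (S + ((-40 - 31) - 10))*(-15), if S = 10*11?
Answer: -435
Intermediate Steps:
S = 110
(S + ((-40 - 31) - 10))*(-15) = (110 + ((-40 - 31) - 10))*(-15) = (110 + (-71 - 10))*(-15) = (110 - 81)*(-15) = 29*(-15) = -435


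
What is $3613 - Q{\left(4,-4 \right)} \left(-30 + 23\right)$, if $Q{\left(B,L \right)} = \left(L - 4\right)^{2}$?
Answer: $4061$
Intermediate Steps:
$Q{\left(B,L \right)} = \left(-4 + L\right)^{2}$
$3613 - Q{\left(4,-4 \right)} \left(-30 + 23\right) = 3613 - \left(-4 - 4\right)^{2} \left(-30 + 23\right) = 3613 - \left(-8\right)^{2} \left(-7\right) = 3613 - 64 \left(-7\right) = 3613 - -448 = 3613 + 448 = 4061$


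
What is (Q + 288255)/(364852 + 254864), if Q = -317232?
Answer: -9659/206572 ≈ -0.046759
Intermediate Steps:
(Q + 288255)/(364852 + 254864) = (-317232 + 288255)/(364852 + 254864) = -28977/619716 = -28977*1/619716 = -9659/206572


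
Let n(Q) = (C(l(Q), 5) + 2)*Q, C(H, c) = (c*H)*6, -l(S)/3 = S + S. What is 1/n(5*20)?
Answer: -1/1799800 ≈ -5.5562e-7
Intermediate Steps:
l(S) = -6*S (l(S) = -3*(S + S) = -6*S)
C(H, c) = 6*H*c (C(H, c) = (H*c)*6 = 6*H*c)
n(Q) = Q*(2 - 180*Q) (n(Q) = (6*(-6*Q)*5 + 2)*Q = (-180*Q + 2)*Q = (2 - 180*Q)*Q = Q*(2 - 180*Q))
1/n(5*20) = 1/(2*(5*20)*(1 - 450*20)) = 1/(2*100*(1 - 90*100)) = 1/(2*100*(1 - 9000)) = 1/(2*100*(-8999)) = 1/(-1799800) = -1/1799800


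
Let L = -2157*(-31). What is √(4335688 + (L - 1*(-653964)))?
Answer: √5056519 ≈ 2248.7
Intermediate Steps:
L = 66867
√(4335688 + (L - 1*(-653964))) = √(4335688 + (66867 - 1*(-653964))) = √(4335688 + (66867 + 653964)) = √(4335688 + 720831) = √5056519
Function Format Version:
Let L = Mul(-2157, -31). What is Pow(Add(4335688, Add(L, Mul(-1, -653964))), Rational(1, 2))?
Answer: Pow(5056519, Rational(1, 2)) ≈ 2248.7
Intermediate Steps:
L = 66867
Pow(Add(4335688, Add(L, Mul(-1, -653964))), Rational(1, 2)) = Pow(Add(4335688, Add(66867, Mul(-1, -653964))), Rational(1, 2)) = Pow(Add(4335688, Add(66867, 653964)), Rational(1, 2)) = Pow(Add(4335688, 720831), Rational(1, 2)) = Pow(5056519, Rational(1, 2))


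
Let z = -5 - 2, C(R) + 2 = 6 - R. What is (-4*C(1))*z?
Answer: 84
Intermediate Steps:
C(R) = 4 - R (C(R) = -2 + (6 - R) = 4 - R)
z = -7
(-4*C(1))*z = -4*(4 - 1*1)*(-7) = -4*(4 - 1)*(-7) = -4*3*(-7) = -12*(-7) = 84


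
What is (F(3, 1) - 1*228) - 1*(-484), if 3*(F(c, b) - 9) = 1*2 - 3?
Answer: 794/3 ≈ 264.67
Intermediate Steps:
F(c, b) = 26/3 (F(c, b) = 9 + (1*2 - 3)/3 = 9 + (2 - 3)/3 = 9 + (⅓)*(-1) = 9 - ⅓ = 26/3)
(F(3, 1) - 1*228) - 1*(-484) = (26/3 - 1*228) - 1*(-484) = (26/3 - 228) + 484 = -658/3 + 484 = 794/3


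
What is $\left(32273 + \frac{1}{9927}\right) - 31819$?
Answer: $\frac{4506859}{9927} \approx 454.0$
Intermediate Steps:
$\left(32273 + \frac{1}{9927}\right) - 31819 = \frac{320374072}{9927} - 31819 = \frac{4506859}{9927}$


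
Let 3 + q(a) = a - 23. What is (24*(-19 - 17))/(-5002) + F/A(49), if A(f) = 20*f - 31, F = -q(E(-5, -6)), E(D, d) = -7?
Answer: 492501/2373449 ≈ 0.20750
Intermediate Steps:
q(a) = -26 + a (q(a) = -3 + (a - 23) = -3 + (-23 + a) = -26 + a)
F = 33 (F = -(-26 - 7) = -1*(-33) = 33)
A(f) = -31 + 20*f
(24*(-19 - 17))/(-5002) + F/A(49) = (24*(-19 - 17))/(-5002) + 33/(-31 + 20*49) = (24*(-36))*(-1/5002) + 33/(-31 + 980) = -864*(-1/5002) + 33/949 = 432/2501 + 33*(1/949) = 432/2501 + 33/949 = 492501/2373449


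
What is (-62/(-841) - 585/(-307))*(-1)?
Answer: -511019/258187 ≈ -1.9793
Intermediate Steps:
(-62/(-841) - 585/(-307))*(-1) = (-62*(-1/841) - 585*(-1/307))*(-1) = (62/841 + 585/307)*(-1) = (511019/258187)*(-1) = -511019/258187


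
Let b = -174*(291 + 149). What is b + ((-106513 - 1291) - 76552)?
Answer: -260916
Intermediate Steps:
b = -76560 (b = -174*440 = -76560)
b + ((-106513 - 1291) - 76552) = -76560 + ((-106513 - 1291) - 76552) = -76560 + (-107804 - 76552) = -76560 - 184356 = -260916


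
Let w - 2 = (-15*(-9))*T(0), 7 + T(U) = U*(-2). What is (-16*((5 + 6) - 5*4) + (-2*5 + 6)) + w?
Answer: -803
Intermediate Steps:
T(U) = -7 - 2*U (T(U) = -7 + U*(-2) = -7 - 2*U)
w = -943 (w = 2 + (-15*(-9))*(-7 - 2*0) = 2 + 135*(-7 + 0) = 2 + 135*(-7) = 2 - 945 = -943)
(-16*((5 + 6) - 5*4) + (-2*5 + 6)) + w = (-16*((5 + 6) - 5*4) + (-2*5 + 6)) - 943 = (-16*(11 - 20) + (-10 + 6)) - 943 = (-16*(-9) - 4) - 943 = (144 - 4) - 943 = 140 - 943 = -803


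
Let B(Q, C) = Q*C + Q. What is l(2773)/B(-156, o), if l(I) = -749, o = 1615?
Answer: 749/252096 ≈ 0.0029711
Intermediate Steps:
B(Q, C) = Q + C*Q (B(Q, C) = C*Q + Q = Q + C*Q)
l(2773)/B(-156, o) = -749*(-1/(156*(1 + 1615))) = -749/((-156*1616)) = -749/(-252096) = -749*(-1/252096) = 749/252096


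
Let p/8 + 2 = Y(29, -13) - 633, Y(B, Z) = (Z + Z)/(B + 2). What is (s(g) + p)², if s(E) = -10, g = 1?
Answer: 24963368004/961 ≈ 2.5976e+7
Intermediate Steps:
Y(B, Z) = 2*Z/(2 + B) (Y(B, Z) = (2*Z)/(2 + B) = 2*Z/(2 + B))
p = -157688/31 (p = -16 + 8*(2*(-13)/(2 + 29) - 633) = -16 + 8*(2*(-13)/31 - 633) = -16 + 8*(2*(-13)*(1/31) - 633) = -16 + 8*(-26/31 - 633) = -16 + 8*(-19649/31) = -16 - 157192/31 = -157688/31 ≈ -5086.7)
(s(g) + p)² = (-10 - 157688/31)² = (-157998/31)² = 24963368004/961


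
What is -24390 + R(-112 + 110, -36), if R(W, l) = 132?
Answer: -24258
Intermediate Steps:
-24390 + R(-112 + 110, -36) = -24390 + 132 = -24258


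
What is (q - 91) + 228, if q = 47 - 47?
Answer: 137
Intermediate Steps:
q = 0
(q - 91) + 228 = (0 - 91) + 228 = -91 + 228 = 137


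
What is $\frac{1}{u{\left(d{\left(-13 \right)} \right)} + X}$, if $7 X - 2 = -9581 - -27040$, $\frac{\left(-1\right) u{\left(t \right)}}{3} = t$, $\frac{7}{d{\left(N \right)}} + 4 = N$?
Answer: $\frac{119}{296984} \approx 0.0004007$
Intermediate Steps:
$d{\left(N \right)} = \frac{7}{-4 + N}$
$u{\left(t \right)} = - 3 t$
$X = \frac{17461}{7}$ ($X = \frac{2}{7} + \frac{-9581 - -27040}{7} = \frac{2}{7} + \frac{-9581 + 27040}{7} = \frac{2}{7} + \frac{1}{7} \cdot 17459 = \frac{2}{7} + \frac{17459}{7} = \frac{17461}{7} \approx 2494.4$)
$\frac{1}{u{\left(d{\left(-13 \right)} \right)} + X} = \frac{1}{- 3 \frac{7}{-4 - 13} + \frac{17461}{7}} = \frac{1}{- 3 \frac{7}{-17} + \frac{17461}{7}} = \frac{1}{- 3 \cdot 7 \left(- \frac{1}{17}\right) + \frac{17461}{7}} = \frac{1}{\left(-3\right) \left(- \frac{7}{17}\right) + \frac{17461}{7}} = \frac{1}{\frac{21}{17} + \frac{17461}{7}} = \frac{1}{\frac{296984}{119}} = \frac{119}{296984}$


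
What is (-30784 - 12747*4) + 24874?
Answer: -56898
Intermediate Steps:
(-30784 - 12747*4) + 24874 = (-30784 - 50988) + 24874 = -81772 + 24874 = -56898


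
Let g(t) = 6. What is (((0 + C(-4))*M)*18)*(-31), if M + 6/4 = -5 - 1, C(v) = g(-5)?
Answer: 25110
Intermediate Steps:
C(v) = 6
M = -15/2 (M = -3/2 + (-5 - 1) = -3/2 - 6 = -15/2 ≈ -7.5000)
(((0 + C(-4))*M)*18)*(-31) = (((0 + 6)*(-15/2))*18)*(-31) = ((6*(-15/2))*18)*(-31) = -45*18*(-31) = -810*(-31) = 25110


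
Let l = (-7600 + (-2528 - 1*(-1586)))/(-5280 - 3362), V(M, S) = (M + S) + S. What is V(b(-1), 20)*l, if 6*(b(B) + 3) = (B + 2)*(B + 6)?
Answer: 969517/25926 ≈ 37.396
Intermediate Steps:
b(B) = -3 + (2 + B)*(6 + B)/6 (b(B) = -3 + ((B + 2)*(B + 6))/6 = -3 + ((2 + B)*(6 + B))/6 = -3 + (2 + B)*(6 + B)/6)
V(M, S) = M + 2*S
l = 4271/4321 (l = (-7600 + (-2528 + 1586))/(-8642) = (-7600 - 942)*(-1/8642) = -8542*(-1/8642) = 4271/4321 ≈ 0.98843)
V(b(-1), 20)*l = ((-1 + (⅙)*(-1)² + (4/3)*(-1)) + 2*20)*(4271/4321) = ((-1 + (⅙)*1 - 4/3) + 40)*(4271/4321) = ((-1 + ⅙ - 4/3) + 40)*(4271/4321) = (-13/6 + 40)*(4271/4321) = (227/6)*(4271/4321) = 969517/25926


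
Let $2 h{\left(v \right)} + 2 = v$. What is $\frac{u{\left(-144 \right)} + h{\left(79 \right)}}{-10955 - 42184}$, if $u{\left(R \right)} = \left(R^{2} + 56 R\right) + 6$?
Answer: $- \frac{25433}{106278} \approx -0.23931$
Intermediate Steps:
$u{\left(R \right)} = 6 + R^{2} + 56 R$
$h{\left(v \right)} = -1 + \frac{v}{2}$
$\frac{u{\left(-144 \right)} + h{\left(79 \right)}}{-10955 - 42184} = \frac{\left(6 + \left(-144\right)^{2} + 56 \left(-144\right)\right) + \left(-1 + \frac{1}{2} \cdot 79\right)}{-10955 - 42184} = \frac{\left(6 + 20736 - 8064\right) + \left(-1 + \frac{79}{2}\right)}{-53139} = \left(12678 + \frac{77}{2}\right) \left(- \frac{1}{53139}\right) = \frac{25433}{2} \left(- \frac{1}{53139}\right) = - \frac{25433}{106278}$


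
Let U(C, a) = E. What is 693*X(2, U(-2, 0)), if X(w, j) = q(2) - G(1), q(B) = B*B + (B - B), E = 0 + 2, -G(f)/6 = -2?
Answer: -5544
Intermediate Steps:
G(f) = 12 (G(f) = -6*(-2) = 12)
E = 2
U(C, a) = 2
q(B) = B**2 (q(B) = B**2 + 0 = B**2)
X(w, j) = -8 (X(w, j) = 2**2 - 1*12 = 4 - 12 = -8)
693*X(2, U(-2, 0)) = 693*(-8) = -5544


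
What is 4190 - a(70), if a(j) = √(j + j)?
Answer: 4190 - 2*√35 ≈ 4178.2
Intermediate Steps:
a(j) = √2*√j (a(j) = √(2*j) = √2*√j)
4190 - a(70) = 4190 - √2*√70 = 4190 - 2*√35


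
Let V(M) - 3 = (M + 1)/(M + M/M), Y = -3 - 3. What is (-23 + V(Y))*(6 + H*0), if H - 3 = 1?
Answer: -114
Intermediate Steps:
H = 4 (H = 3 + 1 = 4)
Y = -6
V(M) = 4 (V(M) = 3 + (M + 1)/(M + M/M) = 3 + (1 + M)/(M + 1) = 3 + (1 + M)/(1 + M) = 3 + 1 = 4)
(-23 + V(Y))*(6 + H*0) = (-23 + 4)*(6 + 4*0) = -19*(6 + 0) = -19*6 = -114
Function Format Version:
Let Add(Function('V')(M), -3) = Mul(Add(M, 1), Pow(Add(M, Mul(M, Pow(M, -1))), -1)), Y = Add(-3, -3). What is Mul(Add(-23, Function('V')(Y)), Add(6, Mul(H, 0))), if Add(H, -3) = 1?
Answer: -114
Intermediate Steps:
H = 4 (H = Add(3, 1) = 4)
Y = -6
Function('V')(M) = 4 (Function('V')(M) = Add(3, Mul(Add(M, 1), Pow(Add(M, Mul(M, Pow(M, -1))), -1))) = Add(3, Mul(Add(1, M), Pow(Add(M, 1), -1))) = Add(3, Mul(Add(1, M), Pow(Add(1, M), -1))) = Add(3, 1) = 4)
Mul(Add(-23, Function('V')(Y)), Add(6, Mul(H, 0))) = Mul(Add(-23, 4), Add(6, Mul(4, 0))) = Mul(-19, Add(6, 0)) = Mul(-19, 6) = -114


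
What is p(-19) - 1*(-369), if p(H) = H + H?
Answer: 331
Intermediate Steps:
p(H) = 2*H
p(-19) - 1*(-369) = 2*(-19) - 1*(-369) = -38 + 369 = 331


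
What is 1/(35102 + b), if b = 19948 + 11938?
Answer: 1/66988 ≈ 1.4928e-5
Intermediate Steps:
b = 31886
1/(35102 + b) = 1/(35102 + 31886) = 1/66988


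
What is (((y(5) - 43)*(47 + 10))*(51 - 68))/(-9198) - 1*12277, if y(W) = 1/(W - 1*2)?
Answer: -56482595/4599 ≈ -12282.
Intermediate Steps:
y(W) = 1/(-2 + W) (y(W) = 1/(W - 2) = 1/(-2 + W))
(((y(5) - 43)*(47 + 10))*(51 - 68))/(-9198) - 1*12277 = (((1/(-2 + 5) - 43)*(47 + 10))*(51 - 68))/(-9198) - 1*12277 = (((1/3 - 43)*57)*(-17))*(-1/9198) - 12277 = (((⅓ - 43)*57)*(-17))*(-1/9198) - 12277 = (-128/3*57*(-17))*(-1/9198) - 12277 = -2432*(-17)*(-1/9198) - 12277 = 41344*(-1/9198) - 12277 = -20672/4599 - 12277 = -56482595/4599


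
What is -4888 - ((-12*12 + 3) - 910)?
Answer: -3837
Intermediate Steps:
-4888 - ((-12*12 + 3) - 910) = -4888 - ((-144 + 3) - 910) = -4888 - (-141 - 910) = -4888 - 1*(-1051) = -4888 + 1051 = -3837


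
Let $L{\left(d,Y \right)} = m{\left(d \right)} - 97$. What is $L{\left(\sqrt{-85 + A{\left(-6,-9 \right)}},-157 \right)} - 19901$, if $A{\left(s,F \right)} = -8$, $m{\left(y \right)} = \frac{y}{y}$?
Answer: $-19997$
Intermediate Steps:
$m{\left(y \right)} = 1$
$L{\left(d,Y \right)} = -96$ ($L{\left(d,Y \right)} = 1 - 97 = -96$)
$L{\left(\sqrt{-85 + A{\left(-6,-9 \right)}},-157 \right)} - 19901 = -96 - 19901 = -19997$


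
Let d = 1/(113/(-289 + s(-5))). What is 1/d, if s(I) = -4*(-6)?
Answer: -113/265 ≈ -0.42641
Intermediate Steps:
s(I) = 24
d = -265/113 (d = 1/(113/(-289 + 24)) = 1/(113/(-265)) = 1/(-1/265*113) = 1/(-113/265) = -265/113 ≈ -2.3451)
1/d = 1/(-265/113) = -113/265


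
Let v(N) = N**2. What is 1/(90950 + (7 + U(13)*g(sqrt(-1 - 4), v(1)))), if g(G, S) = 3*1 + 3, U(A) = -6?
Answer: 1/90921 ≈ 1.0999e-5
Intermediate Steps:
g(G, S) = 6 (g(G, S) = 3 + 3 = 6)
1/(90950 + (7 + U(13)*g(sqrt(-1 - 4), v(1)))) = 1/(90950 + (7 - 6*6)) = 1/(90950 + (7 - 36)) = 1/(90950 - 29) = 1/90921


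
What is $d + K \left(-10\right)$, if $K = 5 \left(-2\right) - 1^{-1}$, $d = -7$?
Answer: $103$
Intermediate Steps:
$K = -11$ ($K = -10 - 1 = -11$)
$d + K \left(-10\right) = -7 - -110 = -7 + 110 = 103$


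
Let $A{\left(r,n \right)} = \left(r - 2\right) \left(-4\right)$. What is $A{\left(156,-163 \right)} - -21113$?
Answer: $20497$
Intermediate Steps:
$A{\left(r,n \right)} = 8 - 4 r$ ($A{\left(r,n \right)} = \left(-2 + r\right) \left(-4\right) = 8 - 4 r$)
$A{\left(156,-163 \right)} - -21113 = \left(8 - 624\right) - -21113 = \left(8 - 624\right) + 21113 = -616 + 21113 = 20497$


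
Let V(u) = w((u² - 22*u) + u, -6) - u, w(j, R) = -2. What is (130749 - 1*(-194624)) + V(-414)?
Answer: 325785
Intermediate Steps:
V(u) = -2 - u
(130749 - 1*(-194624)) + V(-414) = (130749 - 1*(-194624)) + (-2 - 1*(-414)) = (130749 + 194624) + (-2 + 414) = 325373 + 412 = 325785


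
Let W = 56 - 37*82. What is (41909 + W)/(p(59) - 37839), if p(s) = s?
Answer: -38931/37780 ≈ -1.0305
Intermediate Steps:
W = -2978 (W = 56 - 3034 = -2978)
(41909 + W)/(p(59) - 37839) = (41909 - 2978)/(59 - 37839) = 38931/(-37780) = 38931*(-1/37780) = -38931/37780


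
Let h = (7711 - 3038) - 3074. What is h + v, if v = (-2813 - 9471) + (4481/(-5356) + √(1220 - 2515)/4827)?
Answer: -57233341/5356 + I*√1295/4827 ≈ -10686.0 + 0.0074552*I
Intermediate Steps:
h = 1599 (h = 4673 - 3074 = 1599)
v = -65797585/5356 + I*√1295/4827 (v = -12284 + (4481*(-1/5356) + √(-1295)*(1/4827)) = -12284 + (-4481/5356 + (I*√1295)*(1/4827)) = -12284 + (-4481/5356 + I*√1295/4827) = -65797585/5356 + I*√1295/4827 ≈ -12285.0 + 0.0074552*I)
h + v = 1599 + (-65797585/5356 + I*√1295/4827) = -57233341/5356 + I*√1295/4827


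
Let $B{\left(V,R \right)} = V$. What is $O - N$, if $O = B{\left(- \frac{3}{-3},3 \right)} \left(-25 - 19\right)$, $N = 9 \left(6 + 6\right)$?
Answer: $-152$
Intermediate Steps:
$N = 108$ ($N = 9 \cdot 12 = 108$)
$O = -44$ ($O = - \frac{3}{-3} \left(-25 - 19\right) = \left(-3\right) \left(- \frac{1}{3}\right) \left(-44\right) = 1 \left(-44\right) = -44$)
$O - N = -44 - 108 = -152$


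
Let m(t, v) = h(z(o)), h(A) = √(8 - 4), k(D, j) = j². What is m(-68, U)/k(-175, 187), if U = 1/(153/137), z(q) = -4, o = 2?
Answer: 2/34969 ≈ 5.7194e-5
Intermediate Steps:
U = 137/153 (U = 1/(153*(1/137)) = 1/(153/137) = 137/153 ≈ 0.89542)
h(A) = 2 (h(A) = √4 = 2)
m(t, v) = 2
m(-68, U)/k(-175, 187) = 2/(187²) = 2/34969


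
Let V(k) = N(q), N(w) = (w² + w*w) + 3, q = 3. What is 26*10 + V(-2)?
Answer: 281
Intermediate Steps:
N(w) = 3 + 2*w² (N(w) = (w² + w²) + 3 = 2*w² + 3 = 3 + 2*w²)
V(k) = 21 (V(k) = 3 + 2*3² = 3 + 2*9 = 3 + 18 = 21)
26*10 + V(-2) = 26*10 + 21 = 260 + 21 = 281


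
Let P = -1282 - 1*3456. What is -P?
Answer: 4738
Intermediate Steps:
P = -4738 (P = -1282 - 3456 = -4738)
-P = -1*(-4738) = 4738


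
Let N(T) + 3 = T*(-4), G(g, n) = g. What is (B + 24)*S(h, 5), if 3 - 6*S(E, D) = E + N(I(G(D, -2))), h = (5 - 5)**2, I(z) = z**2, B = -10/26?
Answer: 16271/39 ≈ 417.21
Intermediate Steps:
B = -5/13 (B = -10*1/26 = -5/13 ≈ -0.38462)
h = 0 (h = 0**2 = 0)
N(T) = -3 - 4*T (N(T) = -3 + T*(-4) = -3 - 4*T)
S(E, D) = 1 - E/6 + 2*D**2/3 (S(E, D) = 1/2 - (E + (-3 - 4*D**2))/6 = 1/2 - (-3 + E - 4*D**2)/6 = 1/2 + (1/2 - E/6 + 2*D**2/3) = 1 - E/6 + 2*D**2/3)
(B + 24)*S(h, 5) = (-5/13 + 24)*(1 - 1/6*0 + (2/3)*5**2) = 307*(1 + 0 + (2/3)*25)/13 = 307*(1 + 0 + 50/3)/13 = (307/13)*(53/3) = 16271/39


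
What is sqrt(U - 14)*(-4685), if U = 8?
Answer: -4685*I*sqrt(6) ≈ -11476.0*I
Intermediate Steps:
sqrt(U - 14)*(-4685) = sqrt(8 - 14)*(-4685) = sqrt(-6)*(-4685) = (I*sqrt(6))*(-4685) = -4685*I*sqrt(6)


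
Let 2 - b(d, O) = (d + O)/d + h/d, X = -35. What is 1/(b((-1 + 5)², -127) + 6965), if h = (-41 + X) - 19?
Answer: 8/55839 ≈ 0.00014327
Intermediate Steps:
h = -95 (h = (-41 - 35) - 19 = -76 - 19 = -95)
b(d, O) = 2 + 95/d - (O + d)/d (b(d, O) = 2 - ((d + O)/d - 95/d) = 2 - ((O + d)/d - 95/d) = 2 - (-95/d + (O + d)/d) = 2 + (95/d - (O + d)/d) = 2 + 95/d - (O + d)/d)
1/(b((-1 + 5)², -127) + 6965) = 1/((95 + (-1 + 5)² - 1*(-127))/((-1 + 5)²) + 6965) = 1/((95 + 4² + 127)/(4²) + 6965) = 1/((95 + 16 + 127)/16 + 6965) = 1/((1/16)*238 + 6965) = 1/(119/8 + 6965) = 1/(55839/8) = 8/55839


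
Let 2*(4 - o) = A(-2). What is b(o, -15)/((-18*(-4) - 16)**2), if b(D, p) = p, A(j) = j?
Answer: -15/3136 ≈ -0.0047832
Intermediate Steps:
o = 5 (o = 4 - 1/2*(-2) = 4 + 1 = 5)
b(o, -15)/((-18*(-4) - 16)**2) = -15/(-18*(-4) - 16)**2 = -15/(72 - 16)**2 = -15/(56**2) = -15/3136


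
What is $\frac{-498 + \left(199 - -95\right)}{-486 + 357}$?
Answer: $\frac{68}{43} \approx 1.5814$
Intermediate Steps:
$\frac{-498 + \left(199 - -95\right)}{-486 + 357} = \frac{-498 + \left(199 + 95\right)}{-129} = \left(-498 + 294\right) \left(- \frac{1}{129}\right) = \left(-204\right) \left(- \frac{1}{129}\right) = \frac{68}{43}$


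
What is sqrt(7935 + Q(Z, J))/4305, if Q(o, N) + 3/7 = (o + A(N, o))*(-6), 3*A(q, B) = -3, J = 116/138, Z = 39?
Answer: 9*sqrt(518)/10045 ≈ 0.020392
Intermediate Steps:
J = 58/69 (J = 116*(1/138) = 58/69 ≈ 0.84058)
A(q, B) = -1 (A(q, B) = (1/3)*(-3) = -1)
Q(o, N) = 39/7 - 6*o (Q(o, N) = -3/7 + (o - 1)*(-6) = -3/7 + (-1 + o)*(-6) = -3/7 + (6 - 6*o) = 39/7 - 6*o)
sqrt(7935 + Q(Z, J))/4305 = sqrt(7935 + (39/7 - 6*39))/4305 = sqrt(7935 + (39/7 - 234))*(1/4305) = sqrt(7935 - 1599/7)*(1/4305) = sqrt(53946/7)*(1/4305) = (27*sqrt(518)/7)*(1/4305) = 9*sqrt(518)/10045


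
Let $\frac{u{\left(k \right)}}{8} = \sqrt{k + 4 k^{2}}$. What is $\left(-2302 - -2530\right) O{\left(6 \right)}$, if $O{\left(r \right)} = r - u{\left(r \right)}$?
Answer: $1368 - 9120 \sqrt{6} \approx -20971.0$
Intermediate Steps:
$u{\left(k \right)} = 8 \sqrt{k + 4 k^{2}}$
$O{\left(r \right)} = r - 8 \sqrt{r \left(1 + 4 r\right)}$
$\left(-2302 - -2530\right) O{\left(6 \right)} = \left(-2302 - -2530\right) \left(6 - 8 \sqrt{6 \left(1 + 4 \cdot 6\right)}\right) = \left(-2302 + 2530\right) \left(6 - 8 \sqrt{6 \left(1 + 24\right)}\right) = 228 \left(6 - 8 \sqrt{6 \cdot 25}\right) = 228 \left(6 - 8 \sqrt{150}\right) = 228 \left(6 - 8 \cdot 5 \sqrt{6}\right) = 228 \left(6 - 40 \sqrt{6}\right) = 1368 - 9120 \sqrt{6}$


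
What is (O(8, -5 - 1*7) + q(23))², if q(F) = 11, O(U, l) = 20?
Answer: 961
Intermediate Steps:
(O(8, -5 - 1*7) + q(23))² = (20 + 11)² = 31² = 961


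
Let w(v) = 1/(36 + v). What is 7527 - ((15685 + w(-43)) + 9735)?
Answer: -125250/7 ≈ -17893.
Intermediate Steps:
7527 - ((15685 + w(-43)) + 9735) = 7527 - ((15685 + 1/(36 - 43)) + 9735) = 7527 - ((15685 + 1/(-7)) + 9735) = 7527 - ((15685 - ⅐) + 9735) = 7527 - (109794/7 + 9735) = 7527 - 1*177939/7 = 7527 - 177939/7 = -125250/7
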